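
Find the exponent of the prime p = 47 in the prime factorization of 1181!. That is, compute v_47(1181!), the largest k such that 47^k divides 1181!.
v_47(1181!) = 25

Legendre's formula: v_p(n!) = Σ_{k ≥ 1} ⌊n / p^k⌋. For p = 47, n = 1181, the terms are:
  ⌊1181/47^1⌋ = ⌊1181/47⌋ = 25
(the next term ⌊1181/47^2⌋ = 0, terminating the sum). Summing: v_47(1181!) = 25 = 25.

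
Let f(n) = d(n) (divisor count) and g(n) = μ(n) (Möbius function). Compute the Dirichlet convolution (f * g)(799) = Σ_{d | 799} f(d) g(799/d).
(d * μ)(799) = 1

Divisors of 799: [1, 17, 47, 799]. For each d | 799:
  d = 1: d(1) · μ(799/1) = 1 · 1 = 1
  d = 17: d(17) · μ(799/17) = 2 · -1 = -2
  d = 47: d(47) · μ(799/47) = 2 · -1 = -2
  d = 799: d(799) · μ(799/799) = 4 · 1 = 4
Summing: (d * μ)(799) = 1 + -2 + -2 + 4 = 1.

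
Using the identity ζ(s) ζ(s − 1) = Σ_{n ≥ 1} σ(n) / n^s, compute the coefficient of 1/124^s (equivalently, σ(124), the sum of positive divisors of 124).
σ(124) = 224

In the product (Σ m^0/m^s)(Σ k / k^s) = Σ (Σ_{d | n} d) / n^s, the coefficient of 1/n^s is σ(n) = Σ_{d | n} d. For n = 124, divisors are [1, 2, 4, 31, 62, 124]; summing: σ(124) = 224.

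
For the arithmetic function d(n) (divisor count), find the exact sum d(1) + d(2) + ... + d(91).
Σ_{n ≤ 91} d(n) = 429

Compute d(n) for each 1 ≤ n ≤ 91: d(1) = 1, d(2) = 2, d(3) = 2, d(4) = 3, d(5) = 2, d(6) = 4, d(7) = 2, d(8) = 4, d(9) = 3, d(10) = 4, d(11) = 2, d(12) = 6, d(13) = 2, d(14) = 4, d(15) = 4, d(16) = 5, d(17) = 2, d(18) = 6, d(19) = 2, d(20) = 6, d(21) = 4, d(22) = 4, d(23) = 2, d(24) = 8, d(25) = 3, d(26) = 4, d(27) = 4, d(28) = 6, d(29) = 2, d(30) = 8, d(31) = 2, d(32) = 6, d(33) = 4, d(34) = 4, d(35) = 4, d(36) = 9, d(37) = 2, d(38) = 4, d(39) = 4, d(40) = 8, d(41) = 2, d(42) = 8, d(43) = 2, d(44) = 6, d(45) = 6, d(46) = 4, d(47) = 2, d(48) = 10, d(49) = 3, d(50) = 6, d(51) = 4, d(52) = 6, d(53) = 2, d(54) = 8, d(55) = 4, d(56) = 8, d(57) = 4, d(58) = 4, d(59) = 2, d(60) = 12, d(61) = 2, d(62) = 4, d(63) = 6, d(64) = 7, d(65) = 4, d(66) = 8, d(67) = 2, d(68) = 6, d(69) = 4, d(70) = 8, d(71) = 2, d(72) = 12, d(73) = 2, d(74) = 4, d(75) = 6, d(76) = 6, d(77) = 4, d(78) = 8, d(79) = 2, d(80) = 10, d(81) = 5, d(82) = 4, d(83) = 2, d(84) = 12, d(85) = 4, d(86) = 4, d(87) = 4, d(88) = 8, d(89) = 2, d(90) = 12, d(91) = 4. Summing all 91 values: 429. (Dirichlet's divisor formula: Σ_{n ≤ x} d(n) = x ln(x) + (2γ − 1) x + O(√x). For x = 91, the asymptotic estimate is ≈ 424.54.)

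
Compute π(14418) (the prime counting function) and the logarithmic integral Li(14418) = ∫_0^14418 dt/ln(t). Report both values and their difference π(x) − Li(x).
π(14418) = 1689;  Li(14418) ≈ 1715.98;  π(x) − Li(x) ≈ -26.98.

Direct count of primes ≤ 14418 gives π(14418) = 1689. Numerical evaluation of the logarithmic integral gives Li(14418) ≈ 1715.98. The difference π(x) − Li(x) ≈ -26.98 is typically negative for small/moderate x (Li(x) overestimates), though Littlewood's theorem shows this sign changes infinitely often.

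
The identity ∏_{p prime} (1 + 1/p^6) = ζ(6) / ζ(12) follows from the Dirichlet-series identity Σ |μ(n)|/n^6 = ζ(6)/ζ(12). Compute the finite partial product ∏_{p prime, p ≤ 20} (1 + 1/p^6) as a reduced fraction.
∏ = 10322827120806625262196014218/10149346788166965945179821977

The primes p ≤ 20 are [2, 3, 5, 7, 11, 13, 17, 19]. For each, (1 + 1/p^6) = (p^6 + 1)/p^6. Multiplying these fractions over p ∈ [2, 3, 5, 7, 11, 13, 17, 19] gives 10322827120806625262196014218/10149346788166965945179821977. (In the limit P → ∞ this tends to ζ(6)/ζ(12).)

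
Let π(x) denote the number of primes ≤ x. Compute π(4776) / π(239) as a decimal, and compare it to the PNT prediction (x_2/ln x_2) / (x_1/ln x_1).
π(4776)/π(239) = 641/52 ≈ 12.3269;  PNT prediction ≈ 12.9185.

π(239) = 52 and π(4776) = 641, so π(4776)/π(239) ≈ 12.3269. The PNT-predicted ratio is (4776/ln(4776)) / (239/ln(239)) ≈ 12.9185. The two agree to within a few percent, as expected.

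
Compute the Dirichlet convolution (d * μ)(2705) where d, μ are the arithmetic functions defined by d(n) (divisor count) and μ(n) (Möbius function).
(d * μ)(2705) = 1

Divisors of 2705: [1, 5, 541, 2705]. For each d | 2705:
  d = 1: d(1) · μ(2705/1) = 1 · 1 = 1
  d = 5: d(5) · μ(2705/5) = 2 · -1 = -2
  d = 541: d(541) · μ(2705/541) = 2 · -1 = -2
  d = 2705: d(2705) · μ(2705/2705) = 4 · 1 = 4
Summing: (d * μ)(2705) = 1 + -2 + -2 + 4 = 1.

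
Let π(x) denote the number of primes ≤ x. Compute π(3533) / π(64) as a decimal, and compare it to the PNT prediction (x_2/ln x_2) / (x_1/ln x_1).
π(3533)/π(64) = 494/18 ≈ 27.4444;  PNT prediction ≈ 28.1011.

π(64) = 18 and π(3533) = 494, so π(3533)/π(64) ≈ 27.4444. The PNT-predicted ratio is (3533/ln(3533)) / (64/ln(64)) ≈ 28.1011. The two agree to within a few percent, as expected.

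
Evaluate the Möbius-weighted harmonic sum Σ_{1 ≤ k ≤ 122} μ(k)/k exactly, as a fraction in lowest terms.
Σ μ(k)/k = -2608290726639331073360151426179268330820642/3161005464041760778814520629154366249327468699

Values of μ(k) for 1 ≤ k ≤ 122: μ(1) = 1, μ(2) = -1, μ(3) = -1, μ(5) = -1, μ(6) = 1, μ(7) = -1, μ(10) = 1, μ(11) = -1, μ(13) = -1, μ(14) = 1, μ(15) = 1, μ(17) = -1, μ(19) = -1, μ(21) = 1, μ(22) = 1, μ(23) = -1, μ(26) = 1, μ(29) = -1, μ(30) = -1, μ(31) = -1, μ(33) = 1, μ(34) = 1, μ(35) = 1, μ(37) = -1, μ(38) = 1, μ(39) = 1, μ(41) = -1, μ(42) = -1, μ(43) = -1, μ(46) = 1, μ(47) = -1, μ(51) = 1, μ(53) = -1, μ(55) = 1, μ(57) = 1, μ(58) = 1, μ(59) = -1, μ(61) = -1, μ(62) = 1, μ(65) = 1, μ(66) = -1, μ(67) = -1, μ(69) = 1, μ(70) = -1, μ(71) = -1, μ(73) = -1, μ(74) = 1, μ(77) = 1, μ(78) = -1, μ(79) = -1, μ(82) = 1, μ(83) = -1, μ(85) = 1, μ(86) = 1, μ(87) = 1, μ(89) = -1, μ(91) = 1, μ(93) = 1, μ(94) = 1, μ(95) = 1, μ(97) = -1, μ(101) = -1, μ(102) = -1, μ(103) = -1, μ(105) = -1, μ(106) = 1, μ(107) = -1, μ(109) = -1, μ(110) = -1, μ(111) = 1, μ(113) = -1, μ(114) = -1, μ(115) = 1, μ(118) = 1, μ(119) = 1, μ(122) = 1, with μ = 0 on non-squarefree integers. Summing μ(k)/k for k where μ(k) ≠ 0 gives -2608290726639331073360151426179268330820642/3161005464041760778814520629154366249327468699 ≈ -0.0008. (PNT ⟺ this sum → 0 as n → ∞.)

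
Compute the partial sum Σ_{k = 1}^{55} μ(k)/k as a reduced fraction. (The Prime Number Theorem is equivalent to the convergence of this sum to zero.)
Σ μ(k)/k = -17255220085293371/10863052825730014910

Values of μ(k) for 1 ≤ k ≤ 55: μ(1) = 1, μ(2) = -1, μ(3) = -1, μ(5) = -1, μ(6) = 1, μ(7) = -1, μ(10) = 1, μ(11) = -1, μ(13) = -1, μ(14) = 1, μ(15) = 1, μ(17) = -1, μ(19) = -1, μ(21) = 1, μ(22) = 1, μ(23) = -1, μ(26) = 1, μ(29) = -1, μ(30) = -1, μ(31) = -1, μ(33) = 1, μ(34) = 1, μ(35) = 1, μ(37) = -1, μ(38) = 1, μ(39) = 1, μ(41) = -1, μ(42) = -1, μ(43) = -1, μ(46) = 1, μ(47) = -1, μ(51) = 1, μ(53) = -1, μ(55) = 1, with μ = 0 on non-squarefree integers. Summing μ(k)/k for k where μ(k) ≠ 0 gives -17255220085293371/10863052825730014910 ≈ -0.0016. (PNT ⟺ this sum → 0 as n → ∞.)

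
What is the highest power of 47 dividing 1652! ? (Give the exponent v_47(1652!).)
v_47(1652!) = 35

Legendre's formula: v_p(n!) = Σ_{k ≥ 1} ⌊n / p^k⌋. For p = 47, n = 1652, the terms are:
  ⌊1652/47^1⌋ = ⌊1652/47⌋ = 35
(the next term ⌊1652/47^2⌋ = 0, terminating the sum). Summing: v_47(1652!) = 35 = 35.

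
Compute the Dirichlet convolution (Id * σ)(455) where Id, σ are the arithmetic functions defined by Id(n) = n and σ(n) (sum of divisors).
(Id * σ)(455) = 4455

Divisors of 455: [1, 5, 7, 13, 35, 65, 91, 455]. For each d | 455:
  d = 1: Id(1) · σ(455/1) = 1 · 672 = 672
  d = 5: Id(5) · σ(455/5) = 5 · 112 = 560
  d = 7: Id(7) · σ(455/7) = 7 · 84 = 588
  d = 13: Id(13) · σ(455/13) = 13 · 48 = 624
  d = 35: Id(35) · σ(455/35) = 35 · 14 = 490
  d = 65: Id(65) · σ(455/65) = 65 · 8 = 520
  d = 91: Id(91) · σ(455/91) = 91 · 6 = 546
  d = 455: Id(455) · σ(455/455) = 455 · 1 = 455
Summing: (Id * σ)(455) = 672 + 560 + 588 + 624 + 490 + 520 + 546 + 455 = 4455.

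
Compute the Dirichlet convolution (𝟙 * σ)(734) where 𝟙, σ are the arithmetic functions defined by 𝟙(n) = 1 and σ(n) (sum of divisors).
(𝟙 * σ)(734) = 1476

Divisors of 734: [1, 2, 367, 734]. For each d | 734:
  d = 1: 𝟙(1) · σ(734/1) = 1 · 1104 = 1104
  d = 2: 𝟙(2) · σ(734/2) = 1 · 368 = 368
  d = 367: 𝟙(367) · σ(734/367) = 1 · 3 = 3
  d = 734: 𝟙(734) · σ(734/734) = 1 · 1 = 1
Summing: (𝟙 * σ)(734) = 1104 + 368 + 3 + 1 = 1476.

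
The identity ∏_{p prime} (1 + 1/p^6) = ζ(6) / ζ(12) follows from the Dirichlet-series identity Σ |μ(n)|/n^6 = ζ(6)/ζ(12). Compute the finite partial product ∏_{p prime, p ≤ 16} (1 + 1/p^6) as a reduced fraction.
∏ = 261167492243135861/256778456493448890

The primes p ≤ 16 are [2, 3, 5, 7, 11, 13]. For each, (1 + 1/p^6) = (p^6 + 1)/p^6. Multiplying these fractions over p ∈ [2, 3, 5, 7, 11, 13] gives 261167492243135861/256778456493448890. (In the limit P → ∞ this tends to ζ(6)/ζ(12).)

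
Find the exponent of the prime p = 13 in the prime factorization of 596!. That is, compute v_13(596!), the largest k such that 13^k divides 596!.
v_13(596!) = 48

Legendre's formula: v_p(n!) = Σ_{k ≥ 1} ⌊n / p^k⌋. For p = 13, n = 596, the terms are:
  ⌊596/13^1⌋ = ⌊596/13⌋ = 45
  ⌊596/13^2⌋ = ⌊596/169⌋ = 3
(the next term ⌊596/13^3⌋ = 0, terminating the sum). Summing: v_13(596!) = 45 + 3 = 48.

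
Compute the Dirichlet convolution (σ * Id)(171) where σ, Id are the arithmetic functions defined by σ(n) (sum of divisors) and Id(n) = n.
(σ * Id)(171) = 1326

Divisors of 171: [1, 3, 9, 19, 57, 171]. For each d | 171:
  d = 1: σ(1) · Id(171/1) = 1 · 171 = 171
  d = 3: σ(3) · Id(171/3) = 4 · 57 = 228
  d = 9: σ(9) · Id(171/9) = 13 · 19 = 247
  d = 19: σ(19) · Id(171/19) = 20 · 9 = 180
  d = 57: σ(57) · Id(171/57) = 80 · 3 = 240
  d = 171: σ(171) · Id(171/171) = 260 · 1 = 260
Summing: (σ * Id)(171) = 171 + 228 + 247 + 180 + 240 + 260 = 1326.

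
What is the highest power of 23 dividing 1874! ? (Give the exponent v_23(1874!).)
v_23(1874!) = 84

Legendre's formula: v_p(n!) = Σ_{k ≥ 1} ⌊n / p^k⌋. For p = 23, n = 1874, the terms are:
  ⌊1874/23^1⌋ = ⌊1874/23⌋ = 81
  ⌊1874/23^2⌋ = ⌊1874/529⌋ = 3
(the next term ⌊1874/23^3⌋ = 0, terminating the sum). Summing: v_23(1874!) = 81 + 3 = 84.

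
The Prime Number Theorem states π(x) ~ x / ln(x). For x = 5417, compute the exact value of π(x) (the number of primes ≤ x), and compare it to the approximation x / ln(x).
π(5417) = 715;  x/ln(x) ≈ 630.08;  relative error ≈ 11.88%.

Directly count primes up to 5417: π(5417) = 715. The PNT approximation gives 5417/ln(5417) ≈ 5417/8.59730 ≈ 630.08. Relative error (π(x) − x/ln(x)) / π(x) ≈ 11.88%; the approximation is known to undercount slightly (Li(x) is a better estimate).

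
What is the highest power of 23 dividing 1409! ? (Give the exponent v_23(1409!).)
v_23(1409!) = 63

Legendre's formula: v_p(n!) = Σ_{k ≥ 1} ⌊n / p^k⌋. For p = 23, n = 1409, the terms are:
  ⌊1409/23^1⌋ = ⌊1409/23⌋ = 61
  ⌊1409/23^2⌋ = ⌊1409/529⌋ = 2
(the next term ⌊1409/23^3⌋ = 0, terminating the sum). Summing: v_23(1409!) = 61 + 2 = 63.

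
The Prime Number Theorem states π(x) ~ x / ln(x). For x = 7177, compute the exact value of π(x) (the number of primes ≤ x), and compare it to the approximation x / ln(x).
π(7177) = 917;  x/ln(x) ≈ 808.34;  relative error ≈ 11.85%.

Directly count primes up to 7177: π(7177) = 917. The PNT approximation gives 7177/ln(7177) ≈ 7177/8.87864 ≈ 808.34. Relative error (π(x) − x/ln(x)) / π(x) ≈ 11.85%; the approximation is known to undercount slightly (Li(x) is a better estimate).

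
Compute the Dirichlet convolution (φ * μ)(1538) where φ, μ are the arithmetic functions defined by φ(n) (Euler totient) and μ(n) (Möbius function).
(φ * μ)(1538) = 0

Divisors of 1538: [1, 2, 769, 1538]. For each d | 1538:
  d = 1: φ(1) · μ(1538/1) = 1 · 1 = 1
  d = 2: φ(2) · μ(1538/2) = 1 · -1 = -1
  d = 769: φ(769) · μ(1538/769) = 768 · -1 = -768
  d = 1538: φ(1538) · μ(1538/1538) = 768 · 1 = 768
Summing: (φ * μ)(1538) = 1 + -1 + -768 + 768 = 0.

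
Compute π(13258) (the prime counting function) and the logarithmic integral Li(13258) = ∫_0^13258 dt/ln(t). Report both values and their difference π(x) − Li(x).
π(13258) = 1575;  Li(13258) ≈ 1594.32;  π(x) − Li(x) ≈ -19.32.

Direct count of primes ≤ 13258 gives π(13258) = 1575. Numerical evaluation of the logarithmic integral gives Li(13258) ≈ 1594.32. The difference π(x) − Li(x) ≈ -19.32 is typically negative for small/moderate x (Li(x) overestimates), though Littlewood's theorem shows this sign changes infinitely often.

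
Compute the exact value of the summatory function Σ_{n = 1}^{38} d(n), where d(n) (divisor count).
Σ_{n ≤ 38} d(n) = 146

Compute d(n) for each 1 ≤ n ≤ 38: d(1) = 1, d(2) = 2, d(3) = 2, d(4) = 3, d(5) = 2, d(6) = 4, d(7) = 2, d(8) = 4, d(9) = 3, d(10) = 4, d(11) = 2, d(12) = 6, d(13) = 2, d(14) = 4, d(15) = 4, d(16) = 5, d(17) = 2, d(18) = 6, d(19) = 2, d(20) = 6, d(21) = 4, d(22) = 4, d(23) = 2, d(24) = 8, d(25) = 3, d(26) = 4, d(27) = 4, d(28) = 6, d(29) = 2, d(30) = 8, d(31) = 2, d(32) = 6, d(33) = 4, d(34) = 4, d(35) = 4, d(36) = 9, d(37) = 2, d(38) = 4. Summing all 38 values: 146. (Dirichlet's divisor formula: Σ_{n ≤ x} d(n) = x ln(x) + (2γ − 1) x + O(√x). For x = 38, the asymptotic estimate is ≈ 144.10.)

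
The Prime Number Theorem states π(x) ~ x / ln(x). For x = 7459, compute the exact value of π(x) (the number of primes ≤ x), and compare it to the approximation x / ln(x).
π(7459) = 945;  x/ln(x) ≈ 836.48;  relative error ≈ 11.48%.

Directly count primes up to 7459: π(7459) = 945. The PNT approximation gives 7459/ln(7459) ≈ 7459/8.91718 ≈ 836.48. Relative error (π(x) − x/ln(x)) / π(x) ≈ 11.48%; the approximation is known to undercount slightly (Li(x) is a better estimate).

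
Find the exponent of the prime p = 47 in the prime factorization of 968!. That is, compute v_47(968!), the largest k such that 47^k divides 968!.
v_47(968!) = 20

Legendre's formula: v_p(n!) = Σ_{k ≥ 1} ⌊n / p^k⌋. For p = 47, n = 968, the terms are:
  ⌊968/47^1⌋ = ⌊968/47⌋ = 20
(the next term ⌊968/47^2⌋ = 0, terminating the sum). Summing: v_47(968!) = 20 = 20.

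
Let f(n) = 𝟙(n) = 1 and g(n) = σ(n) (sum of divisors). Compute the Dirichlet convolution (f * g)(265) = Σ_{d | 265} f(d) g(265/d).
(𝟙 * σ)(265) = 385

Divisors of 265: [1, 5, 53, 265]. For each d | 265:
  d = 1: 𝟙(1) · σ(265/1) = 1 · 324 = 324
  d = 5: 𝟙(5) · σ(265/5) = 1 · 54 = 54
  d = 53: 𝟙(53) · σ(265/53) = 1 · 6 = 6
  d = 265: 𝟙(265) · σ(265/265) = 1 · 1 = 1
Summing: (𝟙 * σ)(265) = 324 + 54 + 6 + 1 = 385.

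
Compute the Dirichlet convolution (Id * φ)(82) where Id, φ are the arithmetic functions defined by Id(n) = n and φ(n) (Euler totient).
(Id * φ)(82) = 243

Divisors of 82: [1, 2, 41, 82]. For each d | 82:
  d = 1: Id(1) · φ(82/1) = 1 · 40 = 40
  d = 2: Id(2) · φ(82/2) = 2 · 40 = 80
  d = 41: Id(41) · φ(82/41) = 41 · 1 = 41
  d = 82: Id(82) · φ(82/82) = 82 · 1 = 82
Summing: (Id * φ)(82) = 40 + 80 + 41 + 82 = 243.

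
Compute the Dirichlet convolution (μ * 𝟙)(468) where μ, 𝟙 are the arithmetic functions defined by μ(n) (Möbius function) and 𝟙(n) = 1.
(μ * 𝟙)(468) = 0

Divisors of 468: [1, 2, 3, 4, 6, 9, 12, 13, 18, 26, 36, 39, 52, 78, 117, 156, 234, 468]. For each d | 468:
  d = 1: μ(1) · 𝟙(468/1) = 1 · 1 = 1
  d = 2: μ(2) · 𝟙(468/2) = -1 · 1 = -1
  d = 3: μ(3) · 𝟙(468/3) = -1 · 1 = -1
  d = 4: μ(4) · 𝟙(468/4) = 0 · 1 = 0
  d = 6: μ(6) · 𝟙(468/6) = 1 · 1 = 1
  d = 9: μ(9) · 𝟙(468/9) = 0 · 1 = 0
  d = 12: μ(12) · 𝟙(468/12) = 0 · 1 = 0
  d = 13: μ(13) · 𝟙(468/13) = -1 · 1 = -1
  d = 18: μ(18) · 𝟙(468/18) = 0 · 1 = 0
  d = 26: μ(26) · 𝟙(468/26) = 1 · 1 = 1
  d = 36: μ(36) · 𝟙(468/36) = 0 · 1 = 0
  d = 39: μ(39) · 𝟙(468/39) = 1 · 1 = 1
  d = 52: μ(52) · 𝟙(468/52) = 0 · 1 = 0
  d = 78: μ(78) · 𝟙(468/78) = -1 · 1 = -1
  d = 117: μ(117) · 𝟙(468/117) = 0 · 1 = 0
  d = 156: μ(156) · 𝟙(468/156) = 0 · 1 = 0
  d = 234: μ(234) · 𝟙(468/234) = 0 · 1 = 0
  d = 468: μ(468) · 𝟙(468/468) = 0 · 1 = 0
Summing: (μ * 𝟙)(468) = 1 + -1 + -1 + 0 + 1 + 0 + 0 + -1 + 0 + 1 + 0 + 1 + 0 + -1 + 0 + 0 + 0 + 0 = 0.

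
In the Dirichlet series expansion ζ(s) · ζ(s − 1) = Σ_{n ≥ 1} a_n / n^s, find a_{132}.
σ(132) = 336

In the product (Σ m^0/m^s)(Σ k / k^s) = Σ (Σ_{d | n} d) / n^s, the coefficient of 1/n^s is σ(n) = Σ_{d | n} d. For n = 132, divisors are [1, 2, 3, 4, 6, 11, 12, 22, 33, 44, 66, 132]; summing: σ(132) = 336.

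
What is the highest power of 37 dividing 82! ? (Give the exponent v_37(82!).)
v_37(82!) = 2

Legendre's formula: v_p(n!) = Σ_{k ≥ 1} ⌊n / p^k⌋. For p = 37, n = 82, the terms are:
  ⌊82/37^1⌋ = ⌊82/37⌋ = 2
(the next term ⌊82/37^2⌋ = 0, terminating the sum). Summing: v_37(82!) = 2 = 2.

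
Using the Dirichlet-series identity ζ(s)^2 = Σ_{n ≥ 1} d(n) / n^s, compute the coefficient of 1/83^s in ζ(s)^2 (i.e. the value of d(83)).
d(83) = 2

ζ(s)^2 = (Σ 1/m^s)(Σ 1/k^s). The coefficient of 1/n^s in the product is the number of ordered pairs (m, k) with mk = n, which equals d(n). For n = 83, divisors are [1, 83], so d(83) = 2.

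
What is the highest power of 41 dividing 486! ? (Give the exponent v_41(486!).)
v_41(486!) = 11

Legendre's formula: v_p(n!) = Σ_{k ≥ 1} ⌊n / p^k⌋. For p = 41, n = 486, the terms are:
  ⌊486/41^1⌋ = ⌊486/41⌋ = 11
(the next term ⌊486/41^2⌋ = 0, terminating the sum). Summing: v_41(486!) = 11 = 11.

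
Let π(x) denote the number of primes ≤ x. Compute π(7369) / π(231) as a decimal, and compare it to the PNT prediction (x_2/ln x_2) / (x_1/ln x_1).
π(7369)/π(231) = 938/50 ≈ 18.7600;  PNT prediction ≈ 19.4963.

π(231) = 50 and π(7369) = 938, so π(7369)/π(231) ≈ 18.7600. The PNT-predicted ratio is (7369/ln(7369)) / (231/ln(231)) ≈ 19.4963. The two agree to within a few percent, as expected.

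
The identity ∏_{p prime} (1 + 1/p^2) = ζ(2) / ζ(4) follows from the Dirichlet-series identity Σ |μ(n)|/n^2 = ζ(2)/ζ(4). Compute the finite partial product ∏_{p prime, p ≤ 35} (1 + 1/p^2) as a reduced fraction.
∏ = 7292191856800000/4827887490090357

The primes p ≤ 35 are [2, 3, 5, 7, 11, 13, 17, 19, 23, 29, 31]. For each, (1 + 1/p^2) = (p^2 + 1)/p^2. Multiplying these fractions over p ∈ [2, 3, 5, 7, 11, 13, 17, 19, 23, 29, 31] gives 7292191856800000/4827887490090357. (In the limit P → ∞ this tends to ζ(2)/ζ(4).)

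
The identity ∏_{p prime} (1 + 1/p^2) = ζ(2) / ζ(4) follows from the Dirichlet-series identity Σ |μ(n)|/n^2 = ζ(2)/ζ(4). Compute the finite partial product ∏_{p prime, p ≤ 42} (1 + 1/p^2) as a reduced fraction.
∏ = 15660474728144000000/10354486835212066701

The primes p ≤ 42 are [2, 3, 5, 7, 11, 13, 17, 19, 23, 29, 31, 37, 41]. For each, (1 + 1/p^2) = (p^2 + 1)/p^2. Multiplying these fractions over p ∈ [2, 3, 5, 7, 11, 13, 17, 19, 23, 29, 31, 37, 41] gives 15660474728144000000/10354486835212066701. (In the limit P → ∞ this tends to ζ(2)/ζ(4).)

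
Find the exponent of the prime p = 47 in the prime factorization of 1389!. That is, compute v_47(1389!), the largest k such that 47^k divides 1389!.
v_47(1389!) = 29

Legendre's formula: v_p(n!) = Σ_{k ≥ 1} ⌊n / p^k⌋. For p = 47, n = 1389, the terms are:
  ⌊1389/47^1⌋ = ⌊1389/47⌋ = 29
(the next term ⌊1389/47^2⌋ = 0, terminating the sum). Summing: v_47(1389!) = 29 = 29.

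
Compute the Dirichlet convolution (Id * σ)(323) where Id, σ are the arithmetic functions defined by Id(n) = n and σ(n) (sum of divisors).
(Id * σ)(323) = 1365

Divisors of 323: [1, 17, 19, 323]. For each d | 323:
  d = 1: Id(1) · σ(323/1) = 1 · 360 = 360
  d = 17: Id(17) · σ(323/17) = 17 · 20 = 340
  d = 19: Id(19) · σ(323/19) = 19 · 18 = 342
  d = 323: Id(323) · σ(323/323) = 323 · 1 = 323
Summing: (Id * σ)(323) = 360 + 340 + 342 + 323 = 1365.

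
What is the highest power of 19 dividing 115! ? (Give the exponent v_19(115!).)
v_19(115!) = 6

Legendre's formula: v_p(n!) = Σ_{k ≥ 1} ⌊n / p^k⌋. For p = 19, n = 115, the terms are:
  ⌊115/19^1⌋ = ⌊115/19⌋ = 6
(the next term ⌊115/19^2⌋ = 0, terminating the sum). Summing: v_19(115!) = 6 = 6.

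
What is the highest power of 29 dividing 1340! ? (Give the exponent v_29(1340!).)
v_29(1340!) = 47

Legendre's formula: v_p(n!) = Σ_{k ≥ 1} ⌊n / p^k⌋. For p = 29, n = 1340, the terms are:
  ⌊1340/29^1⌋ = ⌊1340/29⌋ = 46
  ⌊1340/29^2⌋ = ⌊1340/841⌋ = 1
(the next term ⌊1340/29^3⌋ = 0, terminating the sum). Summing: v_29(1340!) = 46 + 1 = 47.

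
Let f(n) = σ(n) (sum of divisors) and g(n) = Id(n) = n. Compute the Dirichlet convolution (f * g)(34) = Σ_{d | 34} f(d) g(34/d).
(σ * Id)(34) = 175

Divisors of 34: [1, 2, 17, 34]. For each d | 34:
  d = 1: σ(1) · Id(34/1) = 1 · 34 = 34
  d = 2: σ(2) · Id(34/2) = 3 · 17 = 51
  d = 17: σ(17) · Id(34/17) = 18 · 2 = 36
  d = 34: σ(34) · Id(34/34) = 54 · 1 = 54
Summing: (σ * Id)(34) = 34 + 51 + 36 + 54 = 175.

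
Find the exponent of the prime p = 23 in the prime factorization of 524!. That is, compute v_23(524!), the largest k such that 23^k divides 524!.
v_23(524!) = 22

Legendre's formula: v_p(n!) = Σ_{k ≥ 1} ⌊n / p^k⌋. For p = 23, n = 524, the terms are:
  ⌊524/23^1⌋ = ⌊524/23⌋ = 22
(the next term ⌊524/23^2⌋ = 0, terminating the sum). Summing: v_23(524!) = 22 = 22.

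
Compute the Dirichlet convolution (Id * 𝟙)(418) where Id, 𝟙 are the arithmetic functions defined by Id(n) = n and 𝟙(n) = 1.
(Id * 𝟙)(418) = 720

Divisors of 418: [1, 2, 11, 19, 22, 38, 209, 418]. For each d | 418:
  d = 1: Id(1) · 𝟙(418/1) = 1 · 1 = 1
  d = 2: Id(2) · 𝟙(418/2) = 2 · 1 = 2
  d = 11: Id(11) · 𝟙(418/11) = 11 · 1 = 11
  d = 19: Id(19) · 𝟙(418/19) = 19 · 1 = 19
  d = 22: Id(22) · 𝟙(418/22) = 22 · 1 = 22
  d = 38: Id(38) · 𝟙(418/38) = 38 · 1 = 38
  d = 209: Id(209) · 𝟙(418/209) = 209 · 1 = 209
  d = 418: Id(418) · 𝟙(418/418) = 418 · 1 = 418
Summing: (Id * 𝟙)(418) = 1 + 2 + 11 + 19 + 22 + 38 + 209 + 418 = 720.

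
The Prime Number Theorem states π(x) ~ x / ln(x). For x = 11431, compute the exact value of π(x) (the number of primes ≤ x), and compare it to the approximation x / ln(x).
π(11431) = 1378;  x/ln(x) ≈ 1223.34;  relative error ≈ 11.22%.

Directly count primes up to 11431: π(11431) = 1378. The PNT approximation gives 11431/ln(11431) ≈ 11431/9.34408 ≈ 1223.34. Relative error (π(x) − x/ln(x)) / π(x) ≈ 11.22%; the approximation is known to undercount slightly (Li(x) is a better estimate).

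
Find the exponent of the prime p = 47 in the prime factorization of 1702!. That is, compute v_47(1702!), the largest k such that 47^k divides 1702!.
v_47(1702!) = 36

Legendre's formula: v_p(n!) = Σ_{k ≥ 1} ⌊n / p^k⌋. For p = 47, n = 1702, the terms are:
  ⌊1702/47^1⌋ = ⌊1702/47⌋ = 36
(the next term ⌊1702/47^2⌋ = 0, terminating the sum). Summing: v_47(1702!) = 36 = 36.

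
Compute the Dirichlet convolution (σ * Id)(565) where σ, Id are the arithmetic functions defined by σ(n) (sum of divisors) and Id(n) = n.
(σ * Id)(565) = 2497

Divisors of 565: [1, 5, 113, 565]. For each d | 565:
  d = 1: σ(1) · Id(565/1) = 1 · 565 = 565
  d = 5: σ(5) · Id(565/5) = 6 · 113 = 678
  d = 113: σ(113) · Id(565/113) = 114 · 5 = 570
  d = 565: σ(565) · Id(565/565) = 684 · 1 = 684
Summing: (σ * Id)(565) = 565 + 678 + 570 + 684 = 2497.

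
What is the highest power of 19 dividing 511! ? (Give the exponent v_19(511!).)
v_19(511!) = 27

Legendre's formula: v_p(n!) = Σ_{k ≥ 1} ⌊n / p^k⌋. For p = 19, n = 511, the terms are:
  ⌊511/19^1⌋ = ⌊511/19⌋ = 26
  ⌊511/19^2⌋ = ⌊511/361⌋ = 1
(the next term ⌊511/19^3⌋ = 0, terminating the sum). Summing: v_19(511!) = 26 + 1 = 27.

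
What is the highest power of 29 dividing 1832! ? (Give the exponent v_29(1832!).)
v_29(1832!) = 65

Legendre's formula: v_p(n!) = Σ_{k ≥ 1} ⌊n / p^k⌋. For p = 29, n = 1832, the terms are:
  ⌊1832/29^1⌋ = ⌊1832/29⌋ = 63
  ⌊1832/29^2⌋ = ⌊1832/841⌋ = 2
(the next term ⌊1832/29^3⌋ = 0, terminating the sum). Summing: v_29(1832!) = 63 + 2 = 65.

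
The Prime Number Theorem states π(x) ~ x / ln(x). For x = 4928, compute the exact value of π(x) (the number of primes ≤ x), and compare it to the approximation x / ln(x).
π(4928) = 657;  x/ln(x) ≈ 579.58;  relative error ≈ 11.78%.

Directly count primes up to 4928: π(4928) = 657. The PNT approximation gives 4928/ln(4928) ≈ 4928/8.50269 ≈ 579.58. Relative error (π(x) − x/ln(x)) / π(x) ≈ 11.78%; the approximation is known to undercount slightly (Li(x) is a better estimate).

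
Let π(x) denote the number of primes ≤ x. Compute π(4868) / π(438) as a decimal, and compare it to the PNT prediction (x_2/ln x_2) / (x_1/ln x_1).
π(4868)/π(438) = 651/84 ≈ 7.7500;  PNT prediction ≈ 7.9617.

π(438) = 84 and π(4868) = 651, so π(4868)/π(438) ≈ 7.7500. The PNT-predicted ratio is (4868/ln(4868)) / (438/ln(438)) ≈ 7.9617. The two agree to within a few percent, as expected.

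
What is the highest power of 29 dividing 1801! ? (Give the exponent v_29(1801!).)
v_29(1801!) = 64

Legendre's formula: v_p(n!) = Σ_{k ≥ 1} ⌊n / p^k⌋. For p = 29, n = 1801, the terms are:
  ⌊1801/29^1⌋ = ⌊1801/29⌋ = 62
  ⌊1801/29^2⌋ = ⌊1801/841⌋ = 2
(the next term ⌊1801/29^3⌋ = 0, terminating the sum). Summing: v_29(1801!) = 62 + 2 = 64.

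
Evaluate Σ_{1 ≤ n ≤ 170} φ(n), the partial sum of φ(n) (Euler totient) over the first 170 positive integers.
Σ_{n ≤ 170} φ(n) = 8830

Compute φ(n) for each 1 ≤ n ≤ 170: φ(1) = 1, φ(2) = 1, φ(3) = 2, φ(4) = 2, φ(5) = 4, φ(6) = 2, φ(7) = 6, φ(8) = 4, φ(9) = 6, φ(10) = 4, φ(11) = 10, φ(12) = 4, φ(13) = 12, φ(14) = 6, φ(15) = 8, φ(16) = 8, φ(17) = 16, φ(18) = 6, φ(19) = 18, φ(20) = 8, φ(21) = 12, φ(22) = 10, φ(23) = 22, φ(24) = 8, φ(25) = 20, φ(26) = 12, φ(27) = 18, φ(28) = 12, φ(29) = 28, φ(30) = 8, φ(31) = 30, φ(32) = 16, φ(33) = 20, φ(34) = 16, φ(35) = 24, φ(36) = 12, φ(37) = 36, φ(38) = 18, φ(39) = 24, φ(40) = 16, φ(41) = 40, φ(42) = 12, φ(43) = 42, φ(44) = 20, φ(45) = 24, φ(46) = 22, φ(47) = 46, φ(48) = 16, φ(49) = 42, φ(50) = 20, φ(51) = 32, φ(52) = 24, φ(53) = 52, φ(54) = 18, φ(55) = 40, φ(56) = 24, φ(57) = 36, φ(58) = 28, φ(59) = 58, φ(60) = 16, φ(61) = 60, φ(62) = 30, φ(63) = 36, φ(64) = 32, φ(65) = 48, φ(66) = 20, φ(67) = 66, φ(68) = 32, φ(69) = 44, φ(70) = 24, φ(71) = 70, φ(72) = 24, φ(73) = 72, φ(74) = 36, φ(75) = 40, φ(76) = 36, φ(77) = 60, φ(78) = 24, φ(79) = 78, φ(80) = 32, φ(81) = 54, φ(82) = 40, φ(83) = 82, φ(84) = 24, φ(85) = 64, φ(86) = 42, φ(87) = 56, φ(88) = 40, φ(89) = 88, φ(90) = 24, φ(91) = 72, φ(92) = 44, φ(93) = 60, φ(94) = 46, φ(95) = 72, φ(96) = 32, φ(97) = 96, φ(98) = 42, φ(99) = 60, φ(100) = 40, φ(101) = 100, φ(102) = 32, φ(103) = 102, φ(104) = 48, φ(105) = 48, φ(106) = 52, φ(107) = 106, φ(108) = 36, φ(109) = 108, φ(110) = 40, φ(111) = 72, φ(112) = 48, φ(113) = 112, φ(114) = 36, φ(115) = 88, φ(116) = 56, φ(117) = 72, φ(118) = 58, φ(119) = 96, φ(120) = 32, φ(121) = 110, φ(122) = 60, φ(123) = 80, φ(124) = 60, φ(125) = 100, φ(126) = 36, φ(127) = 126, φ(128) = 64, φ(129) = 84, φ(130) = 48, φ(131) = 130, φ(132) = 40, φ(133) = 108, φ(134) = 66, φ(135) = 72, φ(136) = 64, φ(137) = 136, φ(138) = 44, φ(139) = 138, φ(140) = 48, φ(141) = 92, φ(142) = 70, φ(143) = 120, φ(144) = 48, φ(145) = 112, φ(146) = 72, φ(147) = 84, φ(148) = 72, φ(149) = 148, φ(150) = 40, φ(151) = 150, φ(152) = 72, φ(153) = 96, φ(154) = 60, φ(155) = 120, φ(156) = 48, φ(157) = 156, φ(158) = 78, φ(159) = 104, φ(160) = 64, φ(161) = 132, φ(162) = 54, φ(163) = 162, φ(164) = 80, φ(165) = 80, φ(166) = 82, φ(167) = 166, φ(168) = 48, φ(169) = 156, φ(170) = 64. Summing all 170 values: 8830. (Average order: Σ_{n ≤ x} φ(n) ~ (3/π²) x². For x = 170, (3/π²)·170² ≈ 8784.55.)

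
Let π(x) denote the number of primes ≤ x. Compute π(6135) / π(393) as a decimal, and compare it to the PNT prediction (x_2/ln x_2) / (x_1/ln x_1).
π(6135)/π(393) = 800/77 ≈ 10.3896;  PNT prediction ≈ 10.6922.

π(393) = 77 and π(6135) = 800, so π(6135)/π(393) ≈ 10.3896. The PNT-predicted ratio is (6135/ln(6135)) / (393/ln(393)) ≈ 10.6922. The two agree to within a few percent, as expected.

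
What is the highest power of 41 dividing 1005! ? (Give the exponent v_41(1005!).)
v_41(1005!) = 24

Legendre's formula: v_p(n!) = Σ_{k ≥ 1} ⌊n / p^k⌋. For p = 41, n = 1005, the terms are:
  ⌊1005/41^1⌋ = ⌊1005/41⌋ = 24
(the next term ⌊1005/41^2⌋ = 0, terminating the sum). Summing: v_41(1005!) = 24 = 24.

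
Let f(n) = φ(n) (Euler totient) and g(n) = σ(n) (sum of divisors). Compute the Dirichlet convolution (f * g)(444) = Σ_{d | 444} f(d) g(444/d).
(φ * σ)(444) = 5328

Divisors of 444: [1, 2, 3, 4, 6, 12, 37, 74, 111, 148, 222, 444]. For each d | 444:
  d = 1: φ(1) · σ(444/1) = 1 · 1064 = 1064
  d = 2: φ(2) · σ(444/2) = 1 · 456 = 456
  d = 3: φ(3) · σ(444/3) = 2 · 266 = 532
  d = 4: φ(4) · σ(444/4) = 2 · 152 = 304
  d = 6: φ(6) · σ(444/6) = 2 · 114 = 228
  d = 12: φ(12) · σ(444/12) = 4 · 38 = 152
  d = 37: φ(37) · σ(444/37) = 36 · 28 = 1008
  d = 74: φ(74) · σ(444/74) = 36 · 12 = 432
  d = 111: φ(111) · σ(444/111) = 72 · 7 = 504
  d = 148: φ(148) · σ(444/148) = 72 · 4 = 288
  d = 222: φ(222) · σ(444/222) = 72 · 3 = 216
  d = 444: φ(444) · σ(444/444) = 144 · 1 = 144
Summing: (φ * σ)(444) = 1064 + 456 + 532 + 304 + 228 + 152 + 1008 + 432 + 504 + 288 + 216 + 144 = 5328.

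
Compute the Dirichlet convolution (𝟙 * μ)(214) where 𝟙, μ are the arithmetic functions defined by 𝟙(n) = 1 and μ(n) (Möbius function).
(𝟙 * μ)(214) = 0

Divisors of 214: [1, 2, 107, 214]. For each d | 214:
  d = 1: 𝟙(1) · μ(214/1) = 1 · 1 = 1
  d = 2: 𝟙(2) · μ(214/2) = 1 · -1 = -1
  d = 107: 𝟙(107) · μ(214/107) = 1 · -1 = -1
  d = 214: 𝟙(214) · μ(214/214) = 1 · 1 = 1
Summing: (𝟙 * μ)(214) = 1 + -1 + -1 + 1 = 0.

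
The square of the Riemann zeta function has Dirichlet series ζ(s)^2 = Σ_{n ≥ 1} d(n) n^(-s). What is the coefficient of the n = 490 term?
d(490) = 12

ζ(s)^2 = (Σ 1/m^s)(Σ 1/k^s). The coefficient of 1/n^s in the product is the number of ordered pairs (m, k) with mk = n, which equals d(n). For n = 490, divisors are [1, 2, 5, 7, 10, 14, 35, 49, 70, 98, 245, 490], so d(490) = 12.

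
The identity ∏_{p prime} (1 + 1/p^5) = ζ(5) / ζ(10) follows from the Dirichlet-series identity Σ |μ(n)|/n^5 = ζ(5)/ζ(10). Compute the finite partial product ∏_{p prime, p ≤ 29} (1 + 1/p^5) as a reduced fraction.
∏ = 2143075389528162713968986788334938112/2068810478153744602820429018632510465

The primes p ≤ 29 are [2, 3, 5, 7, 11, 13, 17, 19, 23, 29]. For each, (1 + 1/p^5) = (p^5 + 1)/p^5. Multiplying these fractions over p ∈ [2, 3, 5, 7, 11, 13, 17, 19, 23, 29] gives 2143075389528162713968986788334938112/2068810478153744602820429018632510465. (In the limit P → ∞ this tends to ζ(5)/ζ(10).)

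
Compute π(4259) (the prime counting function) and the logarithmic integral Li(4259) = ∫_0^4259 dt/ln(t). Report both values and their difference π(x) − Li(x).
π(4259) = 584;  Li(4259) ≈ 596.47;  π(x) − Li(x) ≈ -12.47.

Direct count of primes ≤ 4259 gives π(4259) = 584. Numerical evaluation of the logarithmic integral gives Li(4259) ≈ 596.47. The difference π(x) − Li(x) ≈ -12.47 is typically negative for small/moderate x (Li(x) overestimates), though Littlewood's theorem shows this sign changes infinitely often.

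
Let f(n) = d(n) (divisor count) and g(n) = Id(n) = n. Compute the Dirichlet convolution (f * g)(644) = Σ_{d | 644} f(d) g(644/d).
(d * Id)(644) = 2475

Divisors of 644: [1, 2, 4, 7, 14, 23, 28, 46, 92, 161, 322, 644]. For each d | 644:
  d = 1: d(1) · Id(644/1) = 1 · 644 = 644
  d = 2: d(2) · Id(644/2) = 2 · 322 = 644
  d = 4: d(4) · Id(644/4) = 3 · 161 = 483
  d = 7: d(7) · Id(644/7) = 2 · 92 = 184
  d = 14: d(14) · Id(644/14) = 4 · 46 = 184
  d = 23: d(23) · Id(644/23) = 2 · 28 = 56
  d = 28: d(28) · Id(644/28) = 6 · 23 = 138
  d = 46: d(46) · Id(644/46) = 4 · 14 = 56
  d = 92: d(92) · Id(644/92) = 6 · 7 = 42
  d = 161: d(161) · Id(644/161) = 4 · 4 = 16
  d = 322: d(322) · Id(644/322) = 8 · 2 = 16
  d = 644: d(644) · Id(644/644) = 12 · 1 = 12
Summing: (d * Id)(644) = 644 + 644 + 483 + 184 + 184 + 56 + 138 + 56 + 42 + 16 + 16 + 12 = 2475.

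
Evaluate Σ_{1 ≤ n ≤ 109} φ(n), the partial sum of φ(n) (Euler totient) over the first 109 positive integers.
Σ_{n ≤ 109} φ(n) = 3676

Compute φ(n) for each 1 ≤ n ≤ 109: φ(1) = 1, φ(2) = 1, φ(3) = 2, φ(4) = 2, φ(5) = 4, φ(6) = 2, φ(7) = 6, φ(8) = 4, φ(9) = 6, φ(10) = 4, φ(11) = 10, φ(12) = 4, φ(13) = 12, φ(14) = 6, φ(15) = 8, φ(16) = 8, φ(17) = 16, φ(18) = 6, φ(19) = 18, φ(20) = 8, φ(21) = 12, φ(22) = 10, φ(23) = 22, φ(24) = 8, φ(25) = 20, φ(26) = 12, φ(27) = 18, φ(28) = 12, φ(29) = 28, φ(30) = 8, φ(31) = 30, φ(32) = 16, φ(33) = 20, φ(34) = 16, φ(35) = 24, φ(36) = 12, φ(37) = 36, φ(38) = 18, φ(39) = 24, φ(40) = 16, φ(41) = 40, φ(42) = 12, φ(43) = 42, φ(44) = 20, φ(45) = 24, φ(46) = 22, φ(47) = 46, φ(48) = 16, φ(49) = 42, φ(50) = 20, φ(51) = 32, φ(52) = 24, φ(53) = 52, φ(54) = 18, φ(55) = 40, φ(56) = 24, φ(57) = 36, φ(58) = 28, φ(59) = 58, φ(60) = 16, φ(61) = 60, φ(62) = 30, φ(63) = 36, φ(64) = 32, φ(65) = 48, φ(66) = 20, φ(67) = 66, φ(68) = 32, φ(69) = 44, φ(70) = 24, φ(71) = 70, φ(72) = 24, φ(73) = 72, φ(74) = 36, φ(75) = 40, φ(76) = 36, φ(77) = 60, φ(78) = 24, φ(79) = 78, φ(80) = 32, φ(81) = 54, φ(82) = 40, φ(83) = 82, φ(84) = 24, φ(85) = 64, φ(86) = 42, φ(87) = 56, φ(88) = 40, φ(89) = 88, φ(90) = 24, φ(91) = 72, φ(92) = 44, φ(93) = 60, φ(94) = 46, φ(95) = 72, φ(96) = 32, φ(97) = 96, φ(98) = 42, φ(99) = 60, φ(100) = 40, φ(101) = 100, φ(102) = 32, φ(103) = 102, φ(104) = 48, φ(105) = 48, φ(106) = 52, φ(107) = 106, φ(108) = 36, φ(109) = 108. Summing all 109 values: 3676. (Average order: Σ_{n ≤ x} φ(n) ~ (3/π²) x². For x = 109, (3/π²)·109² ≈ 3611.39.)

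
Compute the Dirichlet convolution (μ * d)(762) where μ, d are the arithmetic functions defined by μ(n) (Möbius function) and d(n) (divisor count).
(μ * d)(762) = 1

Divisors of 762: [1, 2, 3, 6, 127, 254, 381, 762]. For each d | 762:
  d = 1: μ(1) · d(762/1) = 1 · 8 = 8
  d = 2: μ(2) · d(762/2) = -1 · 4 = -4
  d = 3: μ(3) · d(762/3) = -1 · 4 = -4
  d = 6: μ(6) · d(762/6) = 1 · 2 = 2
  d = 127: μ(127) · d(762/127) = -1 · 4 = -4
  d = 254: μ(254) · d(762/254) = 1 · 2 = 2
  d = 381: μ(381) · d(762/381) = 1 · 2 = 2
  d = 762: μ(762) · d(762/762) = -1 · 1 = -1
Summing: (μ * d)(762) = 8 + -4 + -4 + 2 + -4 + 2 + 2 + -1 = 1.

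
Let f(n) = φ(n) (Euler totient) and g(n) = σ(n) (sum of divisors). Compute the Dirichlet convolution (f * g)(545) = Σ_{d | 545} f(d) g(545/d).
(φ * σ)(545) = 2180

Divisors of 545: [1, 5, 109, 545]. For each d | 545:
  d = 1: φ(1) · σ(545/1) = 1 · 660 = 660
  d = 5: φ(5) · σ(545/5) = 4 · 110 = 440
  d = 109: φ(109) · σ(545/109) = 108 · 6 = 648
  d = 545: φ(545) · σ(545/545) = 432 · 1 = 432
Summing: (φ * σ)(545) = 660 + 440 + 648 + 432 = 2180.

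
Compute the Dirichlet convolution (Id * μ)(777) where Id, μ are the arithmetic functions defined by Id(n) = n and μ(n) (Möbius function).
(Id * μ)(777) = 432

Divisors of 777: [1, 3, 7, 21, 37, 111, 259, 777]. For each d | 777:
  d = 1: Id(1) · μ(777/1) = 1 · -1 = -1
  d = 3: Id(3) · μ(777/3) = 3 · 1 = 3
  d = 7: Id(7) · μ(777/7) = 7 · 1 = 7
  d = 21: Id(21) · μ(777/21) = 21 · -1 = -21
  d = 37: Id(37) · μ(777/37) = 37 · 1 = 37
  d = 111: Id(111) · μ(777/111) = 111 · -1 = -111
  d = 259: Id(259) · μ(777/259) = 259 · -1 = -259
  d = 777: Id(777) · μ(777/777) = 777 · 1 = 777
Summing: (Id * μ)(777) = -1 + 3 + 7 + -21 + 37 + -111 + -259 + 777 = 432.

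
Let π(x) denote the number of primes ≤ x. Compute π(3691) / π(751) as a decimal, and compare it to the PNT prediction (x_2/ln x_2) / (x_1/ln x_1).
π(3691)/π(751) = 515/133 ≈ 3.8722;  PNT prediction ≈ 3.9620.

π(751) = 133 and π(3691) = 515, so π(3691)/π(751) ≈ 3.8722. The PNT-predicted ratio is (3691/ln(3691)) / (751/ln(751)) ≈ 3.9620. The two agree to within a few percent, as expected.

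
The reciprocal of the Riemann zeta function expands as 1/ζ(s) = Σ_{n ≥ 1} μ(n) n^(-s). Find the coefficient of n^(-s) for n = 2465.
μ(2465) = -1

Factor n = 2465 = 5 · 17 · 29. μ(n) = 0 if any exponent ≥ 2 (not squarefree); otherwise μ(n) = (−1)^{ω(n)} where ω(n) is the number of distinct prime factors. Applying: μ(2465) = -1.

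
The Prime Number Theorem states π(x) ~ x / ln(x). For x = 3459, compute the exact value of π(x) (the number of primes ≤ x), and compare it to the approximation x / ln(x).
π(3459) = 483;  x/ln(x) ≈ 424.48;  relative error ≈ 12.12%.

Directly count primes up to 3459: π(3459) = 483. The PNT approximation gives 3459/ln(3459) ≈ 3459/8.14873 ≈ 424.48. Relative error (π(x) − x/ln(x)) / π(x) ≈ 12.12%; the approximation is known to undercount slightly (Li(x) is a better estimate).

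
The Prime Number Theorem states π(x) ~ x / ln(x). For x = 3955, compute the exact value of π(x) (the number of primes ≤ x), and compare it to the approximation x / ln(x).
π(3955) = 548;  x/ln(x) ≈ 477.50;  relative error ≈ 12.87%.

Directly count primes up to 3955: π(3955) = 548. The PNT approximation gives 3955/ln(3955) ≈ 3955/8.28274 ≈ 477.50. Relative error (π(x) − x/ln(x)) / π(x) ≈ 12.87%; the approximation is known to undercount slightly (Li(x) is a better estimate).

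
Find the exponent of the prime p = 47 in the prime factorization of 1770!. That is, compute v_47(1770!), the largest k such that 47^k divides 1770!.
v_47(1770!) = 37

Legendre's formula: v_p(n!) = Σ_{k ≥ 1} ⌊n / p^k⌋. For p = 47, n = 1770, the terms are:
  ⌊1770/47^1⌋ = ⌊1770/47⌋ = 37
(the next term ⌊1770/47^2⌋ = 0, terminating the sum). Summing: v_47(1770!) = 37 = 37.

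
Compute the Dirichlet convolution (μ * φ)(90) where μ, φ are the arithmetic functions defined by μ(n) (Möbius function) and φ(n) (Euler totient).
(μ * φ)(90) = 0

Divisors of 90: [1, 2, 3, 5, 6, 9, 10, 15, 18, 30, 45, 90]. For each d | 90:
  d = 1: μ(1) · φ(90/1) = 1 · 24 = 24
  d = 2: μ(2) · φ(90/2) = -1 · 24 = -24
  d = 3: μ(3) · φ(90/3) = -1 · 8 = -8
  d = 5: μ(5) · φ(90/5) = -1 · 6 = -6
  d = 6: μ(6) · φ(90/6) = 1 · 8 = 8
  d = 9: μ(9) · φ(90/9) = 0 · 4 = 0
  d = 10: μ(10) · φ(90/10) = 1 · 6 = 6
  d = 15: μ(15) · φ(90/15) = 1 · 2 = 2
  d = 18: μ(18) · φ(90/18) = 0 · 4 = 0
  d = 30: μ(30) · φ(90/30) = -1 · 2 = -2
  d = 45: μ(45) · φ(90/45) = 0 · 1 = 0
  d = 90: μ(90) · φ(90/90) = 0 · 1 = 0
Summing: (μ * φ)(90) = 24 + -24 + -8 + -6 + 8 + 0 + 6 + 2 + 0 + -2 + 0 + 0 = 0.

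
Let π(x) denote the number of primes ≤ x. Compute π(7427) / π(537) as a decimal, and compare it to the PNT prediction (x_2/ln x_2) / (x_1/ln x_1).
π(7427)/π(537) = 941/99 ≈ 9.5051;  PNT prediction ≈ 9.7543.

π(537) = 99 and π(7427) = 941, so π(7427)/π(537) ≈ 9.5051. The PNT-predicted ratio is (7427/ln(7427)) / (537/ln(537)) ≈ 9.7543. The two agree to within a few percent, as expected.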